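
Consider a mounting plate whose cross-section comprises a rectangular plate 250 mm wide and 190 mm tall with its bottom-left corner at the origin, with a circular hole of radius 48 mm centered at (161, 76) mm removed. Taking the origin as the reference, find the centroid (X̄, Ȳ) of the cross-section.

plate: A = 250 × 190 = 47500.00, centroid at (125.00, 95.00).
hole: A = −π·48² = -7238.23, centroid at (161.00, 76.00).
ΣA = 40261.77 mm²
ΣAX̄ = (47500.00)(125.00) + (-7238.23)(161.00) = 4772145.05 mm³
ΣAȲ = (47500.00)(95.00) + (-7238.23)(76.00) = 3962394.56 mm³
X̄ = 4772145.05 / 40261.77 = 118.53 mm
Ȳ = 3962394.56 / 40261.77 = 98.42 mm

X̄ = 118.53 mm, Ȳ = 98.42 mm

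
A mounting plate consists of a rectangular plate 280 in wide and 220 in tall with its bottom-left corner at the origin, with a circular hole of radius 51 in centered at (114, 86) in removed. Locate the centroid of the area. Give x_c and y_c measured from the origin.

x_c = 143.98 in, y_c = 113.67 in

Part | A | x̄ᵢ | ȳᵢ | A·x̄ᵢ | A·ȳᵢ
plate | 61600.00 | 140.00 | 110.00 | 8624000.00 | 6776000.00
hole | -8171.28 | 114.00 | 86.00 | -931526.20 | -702730.29
Σ | 53428.72 |  |  | 7692473.80 | 6073269.71
x_c = 7692473.80 / 53428.72 = 143.98 in
y_c = 6073269.71 / 53428.72 = 113.67 in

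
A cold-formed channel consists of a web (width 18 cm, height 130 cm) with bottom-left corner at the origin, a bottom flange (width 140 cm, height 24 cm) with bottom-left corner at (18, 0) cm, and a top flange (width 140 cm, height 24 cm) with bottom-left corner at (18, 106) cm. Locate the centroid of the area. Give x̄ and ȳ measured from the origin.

web: A = 18 × 130 = 2340.00, centroid at (9.00, 65.00).
bottom flange: A = 140 × 24 = 3360.00, centroid at (88.00, 12.00).
top flange: A = 140 × 24 = 3360.00, centroid at (88.00, 118.00).
ΣA = 9060.00 cm², ΣAx̄ = 612420.00 cm³, ΣAȳ = 588900.00 cm³.
x̄ = 612420.00/9060.00 = 67.60 cm; ȳ = 588900.00/9060.00 = 65.00 cm.

x̄ = 67.60 cm, ȳ = 65.00 cm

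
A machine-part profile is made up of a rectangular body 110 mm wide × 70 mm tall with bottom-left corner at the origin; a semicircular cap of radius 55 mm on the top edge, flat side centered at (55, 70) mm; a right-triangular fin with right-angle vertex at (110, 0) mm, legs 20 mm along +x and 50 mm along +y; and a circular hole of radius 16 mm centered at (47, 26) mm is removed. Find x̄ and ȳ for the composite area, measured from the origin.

rectangular body: A = 110 × 70 = 7700.00, centroid at (55.00, 35.00).
semicircular top: A = ½π·55² = 4751.66, centroid at (55.00, 93.34).
triangular fin: A = ½·20·50 = 500.00, centroid at (116.67, 16.67).
hole: A = −π·16² = -804.25, centroid at (47.00, 26.00).
ΣA = 12147.41 mm², ΣAx̄ = 705374.93 mm³, ΣAȳ = 700455.68 mm³.
x̄ = 705374.93/12147.41 = 58.07 mm; ȳ = 700455.68/12147.41 = 57.66 mm.

x̄ = 58.07 mm, ȳ = 57.66 mm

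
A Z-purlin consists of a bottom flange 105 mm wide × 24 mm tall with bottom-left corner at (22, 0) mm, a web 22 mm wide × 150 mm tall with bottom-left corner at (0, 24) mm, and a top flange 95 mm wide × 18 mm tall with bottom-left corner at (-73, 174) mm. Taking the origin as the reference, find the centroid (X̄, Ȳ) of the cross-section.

X̄ = 23.96 mm, Ȳ = 88.96 mm

bottom flange: A = 105 × 24 = 2520.00, centroid at (74.50, 12.00).
web: A = 22 × 150 = 3300.00, centroid at (11.00, 99.00).
top flange: A = 95 × 18 = 1710.00, centroid at (-25.50, 183.00).
ΣA = 7530.00 mm²
ΣAX̄ = (2520.00)(74.50) + (3300.00)(11.00) + (1710.00)(-25.50) = 180435.00 mm³
ΣAȲ = (2520.00)(12.00) + (3300.00)(99.00) + (1710.00)(183.00) = 669870.00 mm³
X̄ = 180435.00 / 7530.00 = 23.96 mm
Ȳ = 669870.00 / 7530.00 = 88.96 mm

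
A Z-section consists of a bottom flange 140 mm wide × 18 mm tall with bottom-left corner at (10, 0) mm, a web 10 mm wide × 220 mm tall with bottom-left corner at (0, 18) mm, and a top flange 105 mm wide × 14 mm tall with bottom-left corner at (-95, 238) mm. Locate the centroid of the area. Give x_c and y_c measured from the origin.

x_c = 24.25 mm, y_c = 107.34 mm

bottom flange: A = 140 × 18 = 2520.00, centroid at (80.00, 9.00).
web: A = 10 × 220 = 2200.00, centroid at (5.00, 128.00).
top flange: A = 105 × 14 = 1470.00, centroid at (-42.50, 245.00).
ΣA = 6190.00 mm²
ΣAx_c = (2520.00)(80.00) + (2200.00)(5.00) + (1470.00)(-42.50) = 150125.00 mm³
ΣAy_c = (2520.00)(9.00) + (2200.00)(128.00) + (1470.00)(245.00) = 664430.00 mm³
x_c = 150125.00 / 6190.00 = 24.25 mm
y_c = 664430.00 / 6190.00 = 107.34 mm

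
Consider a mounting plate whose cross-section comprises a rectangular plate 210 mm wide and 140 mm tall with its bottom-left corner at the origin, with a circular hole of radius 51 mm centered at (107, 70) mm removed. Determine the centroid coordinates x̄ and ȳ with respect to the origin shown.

Part | A | x̄ᵢ | ȳᵢ | A·x̄ᵢ | A·ȳᵢ
plate | 29400.00 | 105.00 | 70.00 | 3087000.00 | 2058000.00
hole | -8171.28 | 107.00 | 70.00 | -874327.23 | -571989.77
Σ | 21228.72 |  |  | 2212672.77 | 1486010.23
x̄ = 2212672.77 / 21228.72 = 104.23 mm
ȳ = 1486010.23 / 21228.72 = 70.00 mm

x̄ = 104.23 mm, ȳ = 70.00 mm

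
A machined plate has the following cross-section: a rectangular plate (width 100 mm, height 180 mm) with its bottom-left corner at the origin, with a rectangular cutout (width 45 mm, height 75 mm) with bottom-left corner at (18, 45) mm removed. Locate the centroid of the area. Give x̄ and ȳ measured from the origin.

Part | A | x̄ᵢ | ȳᵢ | A·x̄ᵢ | A·ȳᵢ
plate | 18000.00 | 50.00 | 90.00 | 900000.00 | 1620000.00
hole | -3375.00 | 40.50 | 82.50 | -136687.50 | -278437.50
Σ | 14625.00 |  |  | 763312.50 | 1341562.50
x̄ = 763312.50 / 14625.00 = 52.19 mm
ȳ = 1341562.50 / 14625.00 = 91.73 mm

x̄ = 52.19 mm, ȳ = 91.73 mm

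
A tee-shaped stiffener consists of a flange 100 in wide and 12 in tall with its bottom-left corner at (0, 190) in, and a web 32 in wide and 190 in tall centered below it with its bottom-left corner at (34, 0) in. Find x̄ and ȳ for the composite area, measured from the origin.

web: A = 32 × 190 = 6080.00, centroid at (50.00, 95.00).
flange: A = 100 × 12 = 1200.00, centroid at (50.00, 196.00).
ΣA = 7280.00 in², ΣAx̄ = 364000.00 in³, ΣAȳ = 812800.00 in³.
x̄ = 364000.00/7280.00 = 50.00 in; ȳ = 812800.00/7280.00 = 111.65 in.

x̄ = 50.00 in, ȳ = 111.65 in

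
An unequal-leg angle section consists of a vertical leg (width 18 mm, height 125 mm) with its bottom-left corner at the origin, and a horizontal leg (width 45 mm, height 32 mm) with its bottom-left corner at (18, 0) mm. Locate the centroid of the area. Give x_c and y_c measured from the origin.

x_c = 21.29 mm, y_c = 44.35 mm

vertical leg: A = 18 × 125 = 2250.00, centroid at (9.00, 62.50).
horizontal leg: A = 45 × 32 = 1440.00, centroid at (40.50, 16.00).
ΣA = 3690.00 mm², ΣAx_c = 78570.00 mm³, ΣAy_c = 163665.00 mm³.
x_c = 78570.00/3690.00 = 21.29 mm; y_c = 163665.00/3690.00 = 44.35 mm.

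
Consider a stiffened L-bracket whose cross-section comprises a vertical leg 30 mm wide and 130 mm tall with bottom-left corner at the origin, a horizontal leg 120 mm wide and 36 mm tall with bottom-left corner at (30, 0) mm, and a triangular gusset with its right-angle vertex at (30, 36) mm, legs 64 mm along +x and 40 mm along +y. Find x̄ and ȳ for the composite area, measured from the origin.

x̄ = 54.00 mm, ȳ = 41.52 mm

Part | A | x̄ᵢ | ȳᵢ | A·x̄ᵢ | A·ȳᵢ
vertical leg | 3900.00 | 15.00 | 65.00 | 58500.00 | 253500.00
horizontal leg | 4320.00 | 90.00 | 18.00 | 388800.00 | 77760.00
gusset | 1280.00 | 51.33 | 49.33 | 65706.67 | 63146.67
Σ | 9500.00 |  |  | 513006.67 | 394406.67
x̄ = 513006.67 / 9500.00 = 54.00 mm
ȳ = 394406.67 / 9500.00 = 41.52 mm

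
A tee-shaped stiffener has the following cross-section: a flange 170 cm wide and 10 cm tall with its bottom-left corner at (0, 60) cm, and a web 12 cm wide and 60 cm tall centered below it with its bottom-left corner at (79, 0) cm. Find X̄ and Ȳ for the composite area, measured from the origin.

Part | A | x̄ᵢ | ȳᵢ | A·x̄ᵢ | A·ȳᵢ
web | 720.00 | 85.00 | 30.00 | 61200.00 | 21600.00
flange | 1700.00 | 85.00 | 65.00 | 144500.00 | 110500.00
Σ | 2420.00 |  |  | 205700.00 | 132100.00
X̄ = 205700.00 / 2420.00 = 85.00 cm
Ȳ = 132100.00 / 2420.00 = 54.59 cm

X̄ = 85.00 cm, Ȳ = 54.59 cm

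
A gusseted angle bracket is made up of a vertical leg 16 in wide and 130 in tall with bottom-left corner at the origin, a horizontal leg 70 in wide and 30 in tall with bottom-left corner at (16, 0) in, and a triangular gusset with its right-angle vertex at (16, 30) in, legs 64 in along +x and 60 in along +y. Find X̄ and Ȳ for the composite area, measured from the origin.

Part | A | x̄ᵢ | ȳᵢ | A·x̄ᵢ | A·ȳᵢ
vertical leg | 2080.00 | 8.00 | 65.00 | 16640.00 | 135200.00
horizontal leg | 2100.00 | 51.00 | 15.00 | 107100.00 | 31500.00
gusset | 1920.00 | 37.33 | 50.00 | 71680.00 | 96000.00
Σ | 6100.00 |  |  | 195420.00 | 262700.00
X̄ = 195420.00 / 6100.00 = 32.04 in
Ȳ = 262700.00 / 6100.00 = 43.07 in

X̄ = 32.04 in, Ȳ = 43.07 in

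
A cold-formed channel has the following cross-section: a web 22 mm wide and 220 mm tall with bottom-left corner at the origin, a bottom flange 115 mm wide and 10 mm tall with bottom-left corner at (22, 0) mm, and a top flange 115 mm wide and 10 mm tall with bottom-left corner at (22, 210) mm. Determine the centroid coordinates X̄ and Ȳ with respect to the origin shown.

X̄ = 33.07 mm, Ȳ = 110.00 mm

web: A = 22 × 220 = 4840.00, centroid at (11.00, 110.00).
bottom flange: A = 115 × 10 = 1150.00, centroid at (79.50, 5.00).
top flange: A = 115 × 10 = 1150.00, centroid at (79.50, 215.00).
ΣA = 7140.00 mm²
ΣAX̄ = (4840.00)(11.00) + (1150.00)(79.50) + (1150.00)(79.50) = 236090.00 mm³
ΣAȲ = (4840.00)(110.00) + (1150.00)(5.00) + (1150.00)(215.00) = 785400.00 mm³
X̄ = 236090.00 / 7140.00 = 33.07 mm
Ȳ = 785400.00 / 7140.00 = 110.00 mm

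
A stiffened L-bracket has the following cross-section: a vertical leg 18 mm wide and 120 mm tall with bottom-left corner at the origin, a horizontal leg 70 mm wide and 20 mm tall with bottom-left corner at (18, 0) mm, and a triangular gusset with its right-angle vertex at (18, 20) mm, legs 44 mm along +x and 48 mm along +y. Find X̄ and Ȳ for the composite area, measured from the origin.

X̄ = 27.76 mm, Ȳ = 39.34 mm

vertical leg: A = 18 × 120 = 2160.00, centroid at (9.00, 60.00).
horizontal leg: A = 70 × 20 = 1400.00, centroid at (53.00, 10.00).
gusset: A = ½·44·48 = 1056.00, centroid at (32.67, 36.00).
ΣA = 4616.00 mm²
ΣAX̄ = (2160.00)(9.00) + (1400.00)(53.00) + (1056.00)(32.67) = 128136.00 mm³
ΣAȲ = (2160.00)(60.00) + (1400.00)(10.00) + (1056.00)(36.00) = 181616.00 mm³
X̄ = 128136.00 / 4616.00 = 27.76 mm
Ȳ = 181616.00 / 4616.00 = 39.34 mm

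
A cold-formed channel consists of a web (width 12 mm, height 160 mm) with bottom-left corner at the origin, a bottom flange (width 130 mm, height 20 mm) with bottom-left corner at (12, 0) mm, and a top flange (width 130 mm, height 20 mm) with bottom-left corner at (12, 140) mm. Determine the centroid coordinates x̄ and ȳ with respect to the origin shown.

web: A = 12 × 160 = 1920.00, centroid at (6.00, 80.00).
bottom flange: A = 130 × 20 = 2600.00, centroid at (77.00, 10.00).
top flange: A = 130 × 20 = 2600.00, centroid at (77.00, 150.00).
ΣA = 7120.00 mm², ΣAx̄ = 411920.00 mm³, ΣAȳ = 569600.00 mm³.
x̄ = 411920.00/7120.00 = 57.85 mm; ȳ = 569600.00/7120.00 = 80.00 mm.

x̄ = 57.85 mm, ȳ = 80.00 mm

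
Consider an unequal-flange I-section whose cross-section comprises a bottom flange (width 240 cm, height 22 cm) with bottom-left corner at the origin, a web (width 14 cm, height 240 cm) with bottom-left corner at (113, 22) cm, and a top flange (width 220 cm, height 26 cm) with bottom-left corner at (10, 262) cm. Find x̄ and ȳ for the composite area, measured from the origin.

x̄ = 120.00 cm, ȳ = 146.81 cm

Part | A | x̄ᵢ | ȳᵢ | A·x̄ᵢ | A·ȳᵢ
bottom flange | 5280.00 | 120.00 | 11.00 | 633600.00 | 58080.00
web | 3360.00 | 120.00 | 142.00 | 403200.00 | 477120.00
top flange | 5720.00 | 120.00 | 275.00 | 686400.00 | 1573000.00
Σ | 14360.00 |  |  | 1723200.00 | 2108200.00
x̄ = 1723200.00 / 14360.00 = 120.00 cm
ȳ = 2108200.00 / 14360.00 = 146.81 cm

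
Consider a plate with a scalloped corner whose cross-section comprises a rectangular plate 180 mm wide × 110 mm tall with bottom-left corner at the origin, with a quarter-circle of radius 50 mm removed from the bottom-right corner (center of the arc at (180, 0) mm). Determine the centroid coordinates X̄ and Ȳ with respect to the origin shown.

X̄ = 82.43 mm, Ȳ = 58.72 mm

plate: A = 180 × 110 = 19800.00, centroid at (90.00, 55.00).
removed quarter-circle: A = −¼π·50² = -1963.50, centroid at (158.78, 21.22).
ΣA = 17836.50 mm², ΣAX̄ = 1470237.49 mm³, ΣAȲ = 1047333.33 mm³.
X̄ = 1470237.49/17836.50 = 82.43 mm; Ȳ = 1047333.33/17836.50 = 58.72 mm.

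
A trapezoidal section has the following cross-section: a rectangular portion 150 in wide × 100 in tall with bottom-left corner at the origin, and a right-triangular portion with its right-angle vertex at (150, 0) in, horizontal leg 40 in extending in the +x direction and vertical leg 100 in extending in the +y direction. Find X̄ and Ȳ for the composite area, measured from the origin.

rectangular portion: A = 150 × 100 = 15000.00, centroid at (75.00, 50.00).
triangular portion: A = ½·40·100 = 2000.00, centroid at (163.33, 33.33).
ΣA = 17000.00 in²
ΣAX̄ = (15000.00)(75.00) + (2000.00)(163.33) = 1451666.67 in³
ΣAȲ = (15000.00)(50.00) + (2000.00)(33.33) = 816666.67 in³
X̄ = 1451666.67 / 17000.00 = 85.39 in
Ȳ = 816666.67 / 17000.00 = 48.04 in

X̄ = 85.39 in, Ȳ = 48.04 in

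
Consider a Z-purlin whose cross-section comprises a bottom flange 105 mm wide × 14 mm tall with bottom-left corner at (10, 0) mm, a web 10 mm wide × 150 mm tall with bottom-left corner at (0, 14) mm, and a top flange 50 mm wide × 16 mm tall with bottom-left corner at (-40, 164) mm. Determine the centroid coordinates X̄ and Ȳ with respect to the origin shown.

Part | A | x̄ᵢ | ȳᵢ | A·x̄ᵢ | A·ȳᵢ
bottom flange | 1470.00 | 62.50 | 7.00 | 91875.00 | 10290.00
web | 1500.00 | 5.00 | 89.00 | 7500.00 | 133500.00
top flange | 800.00 | -15.00 | 172.00 | -12000.00 | 137600.00
Σ | 3770.00 |  |  | 87375.00 | 281390.00
X̄ = 87375.00 / 3770.00 = 23.18 mm
Ȳ = 281390.00 / 3770.00 = 74.64 mm

X̄ = 23.18 mm, Ȳ = 74.64 mm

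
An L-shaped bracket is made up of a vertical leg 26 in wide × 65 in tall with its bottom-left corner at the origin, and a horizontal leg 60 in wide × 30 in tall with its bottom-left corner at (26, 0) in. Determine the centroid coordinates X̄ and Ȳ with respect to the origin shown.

X̄ = 35.18 in, Ȳ = 23.47 in

vertical leg: A = 26 × 65 = 1690.00, centroid at (13.00, 32.50).
horizontal leg: A = 60 × 30 = 1800.00, centroid at (56.00, 15.00).
ΣA = 3490.00 in², ΣAX̄ = 122770.00 in³, ΣAȲ = 81925.00 in³.
X̄ = 122770.00/3490.00 = 35.18 in; Ȳ = 81925.00/3490.00 = 23.47 in.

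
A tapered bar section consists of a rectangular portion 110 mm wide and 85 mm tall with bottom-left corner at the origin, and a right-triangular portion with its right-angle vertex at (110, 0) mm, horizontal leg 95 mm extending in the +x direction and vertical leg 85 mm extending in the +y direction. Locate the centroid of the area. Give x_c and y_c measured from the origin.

rectangular portion: A = 110 × 85 = 9350.00, centroid at (55.00, 42.50).
triangular portion: A = ½·95·85 = 4037.50, centroid at (141.67, 28.33).
ΣA = 13387.50 mm²
ΣAx_c = (9350.00)(55.00) + (4037.50)(141.67) = 1086229.17 mm³
ΣAy_c = (9350.00)(42.50) + (4037.50)(28.33) = 511770.83 mm³
x_c = 1086229.17 / 13387.50 = 81.14 mm
y_c = 511770.83 / 13387.50 = 38.23 mm

x_c = 81.14 mm, y_c = 38.23 mm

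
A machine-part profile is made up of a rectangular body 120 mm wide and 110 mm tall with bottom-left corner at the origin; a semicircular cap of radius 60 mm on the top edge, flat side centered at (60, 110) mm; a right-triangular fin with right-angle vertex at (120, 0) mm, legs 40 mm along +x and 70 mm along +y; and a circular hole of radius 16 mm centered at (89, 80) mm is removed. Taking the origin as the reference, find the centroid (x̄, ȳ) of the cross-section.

x̄ = 64.08 mm, ȳ = 75.08 mm

rectangular body: A = 120 × 110 = 13200.00, centroid at (60.00, 55.00).
semicircular top: A = ½π·60² = 5654.87, centroid at (60.00, 135.46).
triangular fin: A = ½·40·70 = 1400.00, centroid at (133.33, 23.33).
hole: A = −π·16² = -804.25, centroid at (89.00, 80.00).
ΣA = 19450.62 mm²
ΣAx̄ = (13200.00)(60.00) + (5654.87)(60.00) + (1400.00)(133.33) + (-804.25)(89.00) = 1246380.63 mm³
ΣAȳ = (13200.00)(55.00) + (5654.87)(135.46) + (1400.00)(23.33) + (-804.25)(80.00) = 1460362.19 mm³
x̄ = 1246380.63 / 19450.62 = 64.08 mm
ȳ = 1460362.19 / 19450.62 = 75.08 mm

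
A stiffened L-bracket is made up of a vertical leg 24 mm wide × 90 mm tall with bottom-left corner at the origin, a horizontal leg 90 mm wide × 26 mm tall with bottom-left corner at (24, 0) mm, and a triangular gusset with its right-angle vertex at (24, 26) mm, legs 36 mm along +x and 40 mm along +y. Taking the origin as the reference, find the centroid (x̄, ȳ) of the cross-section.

vertical leg: A = 24 × 90 = 2160.00, centroid at (12.00, 45.00).
horizontal leg: A = 90 × 26 = 2340.00, centroid at (69.00, 13.00).
gusset: A = ½·36·40 = 720.00, centroid at (36.00, 39.33).
ΣA = 5220.00 mm², ΣAx̄ = 213300.00 mm³, ΣAȳ = 155940.00 mm³.
x̄ = 213300.00/5220.00 = 40.86 mm; ȳ = 155940.00/5220.00 = 29.87 mm.

x̄ = 40.86 mm, ȳ = 29.87 mm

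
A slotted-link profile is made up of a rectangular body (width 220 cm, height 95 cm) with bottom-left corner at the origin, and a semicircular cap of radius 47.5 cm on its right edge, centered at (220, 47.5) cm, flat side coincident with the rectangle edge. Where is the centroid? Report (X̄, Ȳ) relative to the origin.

X̄ = 128.87 cm, Ȳ = 47.50 cm

rectangular body: A = 220 × 95 = 20900.00, centroid at (110.00, 47.50).
semicircular end: A = ½π·47.5² = 3544.11, centroid at (240.16, 47.50).
ΣA = 24444.11 cm², ΣAX̄ = 3150151.94 cm³, ΣAȲ = 1161095.19 cm³.
X̄ = 3150151.94/24444.11 = 128.87 cm; Ȳ = 1161095.19/24444.11 = 47.50 cm.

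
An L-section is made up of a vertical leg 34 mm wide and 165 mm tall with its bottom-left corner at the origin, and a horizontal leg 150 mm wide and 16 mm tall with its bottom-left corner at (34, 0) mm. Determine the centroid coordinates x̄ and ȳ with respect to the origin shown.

x̄ = 44.57 mm, ȳ = 60.18 mm

vertical leg: A = 34 × 165 = 5610.00, centroid at (17.00, 82.50).
horizontal leg: A = 150 × 16 = 2400.00, centroid at (109.00, 8.00).
ΣA = 8010.00 mm²
ΣAx̄ = (5610.00)(17.00) + (2400.00)(109.00) = 356970.00 mm³
ΣAȳ = (5610.00)(82.50) + (2400.00)(8.00) = 482025.00 mm³
x̄ = 356970.00 / 8010.00 = 44.57 mm
ȳ = 482025.00 / 8010.00 = 60.18 mm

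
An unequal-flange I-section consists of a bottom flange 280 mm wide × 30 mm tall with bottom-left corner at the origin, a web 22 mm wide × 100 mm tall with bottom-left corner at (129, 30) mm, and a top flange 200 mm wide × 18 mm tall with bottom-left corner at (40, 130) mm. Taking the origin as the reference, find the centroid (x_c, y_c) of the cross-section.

x_c = 140.00 mm, y_c = 56.51 mm

bottom flange: A = 280 × 30 = 8400.00, centroid at (140.00, 15.00).
web: A = 22 × 100 = 2200.00, centroid at (140.00, 80.00).
top flange: A = 200 × 18 = 3600.00, centroid at (140.00, 139.00).
ΣA = 14200.00 mm², ΣAx_c = 1988000.00 mm³, ΣAy_c = 802400.00 mm³.
x_c = 1988000.00/14200.00 = 140.00 mm; y_c = 802400.00/14200.00 = 56.51 mm.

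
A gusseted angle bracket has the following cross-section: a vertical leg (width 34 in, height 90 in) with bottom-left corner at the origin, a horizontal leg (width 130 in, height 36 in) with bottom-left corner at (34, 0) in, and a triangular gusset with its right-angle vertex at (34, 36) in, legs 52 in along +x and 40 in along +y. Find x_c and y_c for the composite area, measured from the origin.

Part | A | x̄ᵢ | ȳᵢ | A·x̄ᵢ | A·ȳᵢ
vertical leg | 3060.00 | 17.00 | 45.00 | 52020.00 | 137700.00
horizontal leg | 4680.00 | 99.00 | 18.00 | 463320.00 | 84240.00
gusset | 1040.00 | 51.33 | 49.33 | 53386.67 | 51306.67
Σ | 8780.00 |  |  | 568726.67 | 273246.67
x_c = 568726.67 / 8780.00 = 64.78 in
y_c = 273246.67 / 8780.00 = 31.12 in

x_c = 64.78 in, y_c = 31.12 in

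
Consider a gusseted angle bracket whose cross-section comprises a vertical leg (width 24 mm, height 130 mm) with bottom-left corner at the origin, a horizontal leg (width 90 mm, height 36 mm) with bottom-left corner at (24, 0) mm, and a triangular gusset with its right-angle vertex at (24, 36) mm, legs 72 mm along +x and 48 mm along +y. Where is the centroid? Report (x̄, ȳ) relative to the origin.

x̄ = 42.53 mm, ȳ = 43.39 mm

vertical leg: A = 24 × 130 = 3120.00, centroid at (12.00, 65.00).
horizontal leg: A = 90 × 36 = 3240.00, centroid at (69.00, 18.00).
gusset: A = ½·72·48 = 1728.00, centroid at (48.00, 52.00).
ΣA = 8088.00 mm², ΣAx̄ = 343944.00 mm³, ΣAȳ = 350976.00 mm³.
x̄ = 343944.00/8088.00 = 42.53 mm; ȳ = 350976.00/8088.00 = 43.39 mm.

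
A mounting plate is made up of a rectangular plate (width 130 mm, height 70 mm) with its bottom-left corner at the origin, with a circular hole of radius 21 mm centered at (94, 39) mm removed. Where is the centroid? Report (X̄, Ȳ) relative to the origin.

X̄ = 59.79 mm, Ȳ = 34.28 mm

Part | A | x̄ᵢ | ȳᵢ | A·x̄ᵢ | A·ȳᵢ
plate | 9100.00 | 65.00 | 35.00 | 591500.00 | 318500.00
hole | -1385.44 | 94.00 | 39.00 | -130231.58 | -54032.25
Σ | 7714.56 |  |  | 461268.42 | 264467.75
X̄ = 461268.42 / 7714.56 = 59.79 mm
Ȳ = 264467.75 / 7714.56 = 34.28 mm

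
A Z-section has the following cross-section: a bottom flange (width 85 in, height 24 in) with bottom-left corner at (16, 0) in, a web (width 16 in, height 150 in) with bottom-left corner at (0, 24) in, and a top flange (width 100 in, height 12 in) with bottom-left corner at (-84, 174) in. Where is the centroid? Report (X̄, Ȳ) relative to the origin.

X̄ = 17.33 in, Ȳ = 84.77 in

bottom flange: A = 85 × 24 = 2040.00, centroid at (58.50, 12.00).
web: A = 16 × 150 = 2400.00, centroid at (8.00, 99.00).
top flange: A = 100 × 12 = 1200.00, centroid at (-34.00, 180.00).
ΣA = 5640.00 in², ΣAX̄ = 97740.00 in³, ΣAȲ = 478080.00 in³.
X̄ = 97740.00/5640.00 = 17.33 in; Ȳ = 478080.00/5640.00 = 84.77 in.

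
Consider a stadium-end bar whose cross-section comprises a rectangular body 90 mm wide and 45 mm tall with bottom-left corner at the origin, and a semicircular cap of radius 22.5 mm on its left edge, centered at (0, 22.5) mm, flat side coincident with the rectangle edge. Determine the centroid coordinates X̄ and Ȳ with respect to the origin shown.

rectangular body: A = 90 × 45 = 4050.00, centroid at (45.00, 22.50).
semicircular end: A = ½π·22.5² = 795.22, centroid at (-9.55, 22.50).
ΣA = 4845.22 mm², ΣAX̄ = 174656.25 mm³, ΣAȲ = 109017.35 mm³.
X̄ = 174656.25/4845.22 = 36.05 mm; Ȳ = 109017.35/4845.22 = 22.50 mm.

X̄ = 36.05 mm, Ȳ = 22.50 mm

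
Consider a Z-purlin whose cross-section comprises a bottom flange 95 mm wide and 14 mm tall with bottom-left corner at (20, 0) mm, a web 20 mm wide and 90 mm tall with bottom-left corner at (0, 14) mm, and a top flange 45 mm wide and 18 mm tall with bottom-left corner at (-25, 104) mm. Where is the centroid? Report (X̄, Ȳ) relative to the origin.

bottom flange: A = 95 × 14 = 1330.00, centroid at (67.50, 7.00).
web: A = 20 × 90 = 1800.00, centroid at (10.00, 59.00).
top flange: A = 45 × 18 = 810.00, centroid at (-2.50, 113.00).
ΣA = 3940.00 mm², ΣAX̄ = 105750.00 mm³, ΣAȲ = 207040.00 mm³.
X̄ = 105750.00/3940.00 = 26.84 mm; Ȳ = 207040.00/3940.00 = 52.55 mm.

X̄ = 26.84 mm, Ȳ = 52.55 mm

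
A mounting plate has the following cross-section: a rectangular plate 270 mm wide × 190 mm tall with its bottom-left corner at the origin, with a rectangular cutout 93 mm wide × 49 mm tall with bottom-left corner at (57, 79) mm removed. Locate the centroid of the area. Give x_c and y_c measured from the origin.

x_c = 138.07 mm, y_c = 94.17 mm

Part | A | x̄ᵢ | ȳᵢ | A·x̄ᵢ | A·ȳᵢ
plate | 51300.00 | 135.00 | 95.00 | 6925500.00 | 4873500.00
hole | -4557.00 | 103.50 | 103.50 | -471649.50 | -471649.50
Σ | 46743.00 |  |  | 6453850.50 | 4401850.50
x_c = 6453850.50 / 46743.00 = 138.07 mm
y_c = 4401850.50 / 46743.00 = 94.17 mm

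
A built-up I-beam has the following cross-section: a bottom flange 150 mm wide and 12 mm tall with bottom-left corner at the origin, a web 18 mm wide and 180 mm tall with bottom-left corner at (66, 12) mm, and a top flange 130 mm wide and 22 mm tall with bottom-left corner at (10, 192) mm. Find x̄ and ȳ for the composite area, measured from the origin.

Part | A | x̄ᵢ | ȳᵢ | A·x̄ᵢ | A·ȳᵢ
bottom flange | 1800.00 | 75.00 | 6.00 | 135000.00 | 10800.00
web | 3240.00 | 75.00 | 102.00 | 243000.00 | 330480.00
top flange | 2860.00 | 75.00 | 203.00 | 214500.00 | 580580.00
Σ | 7900.00 |  |  | 592500.00 | 921860.00
x̄ = 592500.00 / 7900.00 = 75.00 mm
ȳ = 921860.00 / 7900.00 = 116.69 mm

x̄ = 75.00 mm, ȳ = 116.69 mm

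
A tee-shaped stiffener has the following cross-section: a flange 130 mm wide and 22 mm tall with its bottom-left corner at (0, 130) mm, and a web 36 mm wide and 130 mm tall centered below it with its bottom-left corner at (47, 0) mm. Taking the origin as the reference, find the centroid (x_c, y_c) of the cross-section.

x_c = 65.00 mm, y_c = 93.83 mm

web: A = 36 × 130 = 4680.00, centroid at (65.00, 65.00).
flange: A = 130 × 22 = 2860.00, centroid at (65.00, 141.00).
ΣA = 7540.00 mm², ΣAx_c = 490100.00 mm³, ΣAy_c = 707460.00 mm³.
x_c = 490100.00/7540.00 = 65.00 mm; y_c = 707460.00/7540.00 = 93.83 mm.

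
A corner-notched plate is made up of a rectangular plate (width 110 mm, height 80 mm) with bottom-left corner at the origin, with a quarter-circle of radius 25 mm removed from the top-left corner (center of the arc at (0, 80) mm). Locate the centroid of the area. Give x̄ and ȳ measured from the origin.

x̄ = 57.62 mm, ȳ = 38.26 mm

plate: A = 110 × 80 = 8800.00, centroid at (55.00, 40.00).
removed quarter-circle: A = −¼π·25² = -490.87, centroid at (10.61, 69.39).
ΣA = 8309.13 mm²
ΣAx̄ = (8800.00)(55.00) + (-490.87)(10.61) = 478791.67 mm³
ΣAȳ = (8800.00)(40.00) + (-490.87)(69.39) = 317938.43 mm³
x̄ = 478791.67 / 8309.13 = 57.62 mm
ȳ = 317938.43 / 8309.13 = 38.26 mm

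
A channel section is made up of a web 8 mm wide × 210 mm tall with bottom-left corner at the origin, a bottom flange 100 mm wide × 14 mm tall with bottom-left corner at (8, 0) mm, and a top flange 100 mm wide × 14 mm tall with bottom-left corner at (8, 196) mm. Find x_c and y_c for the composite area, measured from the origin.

web: A = 8 × 210 = 1680.00, centroid at (4.00, 105.00).
bottom flange: A = 100 × 14 = 1400.00, centroid at (58.00, 7.00).
top flange: A = 100 × 14 = 1400.00, centroid at (58.00, 203.00).
ΣA = 4480.00 mm², ΣAx_c = 169120.00 mm³, ΣAy_c = 470400.00 mm³.
x_c = 169120.00/4480.00 = 37.75 mm; y_c = 470400.00/4480.00 = 105.00 mm.

x_c = 37.75 mm, y_c = 105.00 mm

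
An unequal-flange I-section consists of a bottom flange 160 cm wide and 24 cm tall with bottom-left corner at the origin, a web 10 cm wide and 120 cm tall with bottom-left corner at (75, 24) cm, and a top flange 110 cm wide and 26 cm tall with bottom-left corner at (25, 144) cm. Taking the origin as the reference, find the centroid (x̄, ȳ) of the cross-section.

x̄ = 80.00 cm, ȳ = 75.43 cm

Part | A | x̄ᵢ | ȳᵢ | A·x̄ᵢ | A·ȳᵢ
bottom flange | 3840.00 | 80.00 | 12.00 | 307200.00 | 46080.00
web | 1200.00 | 80.00 | 84.00 | 96000.00 | 100800.00
top flange | 2860.00 | 80.00 | 157.00 | 228800.00 | 449020.00
Σ | 7900.00 |  |  | 632000.00 | 595900.00
x̄ = 632000.00 / 7900.00 = 80.00 cm
ȳ = 595900.00 / 7900.00 = 75.43 cm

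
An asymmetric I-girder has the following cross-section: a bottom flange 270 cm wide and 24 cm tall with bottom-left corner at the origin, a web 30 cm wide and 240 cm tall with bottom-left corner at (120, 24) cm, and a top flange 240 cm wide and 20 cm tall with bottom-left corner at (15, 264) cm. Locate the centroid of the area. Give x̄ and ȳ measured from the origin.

bottom flange: A = 270 × 24 = 6480.00, centroid at (135.00, 12.00).
web: A = 30 × 240 = 7200.00, centroid at (135.00, 144.00).
top flange: A = 240 × 20 = 4800.00, centroid at (135.00, 274.00).
ΣA = 18480.00 cm², ΣAx̄ = 2494800.00 cm³, ΣAȳ = 2429760.00 cm³.
x̄ = 2494800.00/18480.00 = 135.00 cm; ȳ = 2429760.00/18480.00 = 131.48 cm.

x̄ = 135.00 cm, ȳ = 131.48 cm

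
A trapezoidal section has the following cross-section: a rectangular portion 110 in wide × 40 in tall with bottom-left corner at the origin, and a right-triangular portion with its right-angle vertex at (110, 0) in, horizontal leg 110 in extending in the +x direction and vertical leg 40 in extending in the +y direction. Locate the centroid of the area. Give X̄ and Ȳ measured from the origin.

X̄ = 85.56 in, Ȳ = 17.78 in

Part | A | x̄ᵢ | ȳᵢ | A·x̄ᵢ | A·ȳᵢ
rectangular portion | 4400.00 | 55.00 | 20.00 | 242000.00 | 88000.00
triangular portion | 2200.00 | 146.67 | 13.33 | 322666.67 | 29333.33
Σ | 6600.00 |  |  | 564666.67 | 117333.33
X̄ = 564666.67 / 6600.00 = 85.56 in
Ȳ = 117333.33 / 6600.00 = 17.78 in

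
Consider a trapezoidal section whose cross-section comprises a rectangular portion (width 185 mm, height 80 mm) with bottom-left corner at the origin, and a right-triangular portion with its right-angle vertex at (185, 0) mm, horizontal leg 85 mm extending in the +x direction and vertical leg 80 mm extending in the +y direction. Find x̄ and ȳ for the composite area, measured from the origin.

rectangular portion: A = 185 × 80 = 14800.00, centroid at (92.50, 40.00).
triangular portion: A = ½·85·80 = 3400.00, centroid at (213.33, 26.67).
ΣA = 18200.00 mm²
ΣAx̄ = (14800.00)(92.50) + (3400.00)(213.33) = 2094333.33 mm³
ΣAȳ = (14800.00)(40.00) + (3400.00)(26.67) = 682666.67 mm³
x̄ = 2094333.33 / 18200.00 = 115.07 mm
ȳ = 682666.67 / 18200.00 = 37.51 mm

x̄ = 115.07 mm, ȳ = 37.51 mm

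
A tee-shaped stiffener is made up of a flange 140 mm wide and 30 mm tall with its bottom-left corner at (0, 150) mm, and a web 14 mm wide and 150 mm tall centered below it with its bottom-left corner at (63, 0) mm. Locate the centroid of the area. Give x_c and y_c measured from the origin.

x_c = 70.00 mm, y_c = 135.00 mm

web: A = 14 × 150 = 2100.00, centroid at (70.00, 75.00).
flange: A = 140 × 30 = 4200.00, centroid at (70.00, 165.00).
ΣA = 6300.00 mm², ΣAx_c = 441000.00 mm³, ΣAy_c = 850500.00 mm³.
x_c = 441000.00/6300.00 = 70.00 mm; y_c = 850500.00/6300.00 = 135.00 mm.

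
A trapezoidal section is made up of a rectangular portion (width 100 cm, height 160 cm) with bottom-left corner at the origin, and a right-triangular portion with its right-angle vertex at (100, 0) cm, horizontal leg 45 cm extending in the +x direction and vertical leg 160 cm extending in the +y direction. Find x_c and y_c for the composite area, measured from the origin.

x_c = 61.94 cm, y_c = 75.10 cm

rectangular portion: A = 100 × 160 = 16000.00, centroid at (50.00, 80.00).
triangular portion: A = ½·45·160 = 3600.00, centroid at (115.00, 53.33).
ΣA = 19600.00 cm², ΣAx_c = 1214000.00 cm³, ΣAy_c = 1472000.00 cm³.
x_c = 1214000.00/19600.00 = 61.94 cm; y_c = 1472000.00/19600.00 = 75.10 cm.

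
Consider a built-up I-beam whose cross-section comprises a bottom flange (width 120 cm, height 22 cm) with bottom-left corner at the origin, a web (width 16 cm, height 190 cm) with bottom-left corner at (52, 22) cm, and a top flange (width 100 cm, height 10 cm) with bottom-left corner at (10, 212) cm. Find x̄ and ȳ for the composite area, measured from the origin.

x̄ = 60.00 cm, ȳ = 90.08 cm

bottom flange: A = 120 × 22 = 2640.00, centroid at (60.00, 11.00).
web: A = 16 × 190 = 3040.00, centroid at (60.00, 117.00).
top flange: A = 100 × 10 = 1000.00, centroid at (60.00, 217.00).
ΣA = 6680.00 cm²
ΣAx̄ = (2640.00)(60.00) + (3040.00)(60.00) + (1000.00)(60.00) = 400800.00 cm³
ΣAȳ = (2640.00)(11.00) + (3040.00)(117.00) + (1000.00)(217.00) = 601720.00 cm³
x̄ = 400800.00 / 6680.00 = 60.00 cm
ȳ = 601720.00 / 6680.00 = 90.08 cm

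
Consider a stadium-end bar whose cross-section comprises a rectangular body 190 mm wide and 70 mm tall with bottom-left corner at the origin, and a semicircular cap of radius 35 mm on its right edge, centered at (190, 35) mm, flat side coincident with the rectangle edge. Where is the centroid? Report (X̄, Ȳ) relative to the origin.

X̄ = 108.88 mm, Ȳ = 35.00 mm

Part | A | x̄ᵢ | ȳᵢ | A·x̄ᵢ | A·ȳᵢ
rectangular body | 13300.00 | 95.00 | 35.00 | 1263500.00 | 465500.00
semicircular end | 1924.23 | 204.85 | 35.00 | 394186.18 | 67347.89
Σ | 15224.23 |  |  | 1657686.18 | 532847.89
X̄ = 1657686.18 / 15224.23 = 108.88 mm
Ȳ = 532847.89 / 15224.23 = 35.00 mm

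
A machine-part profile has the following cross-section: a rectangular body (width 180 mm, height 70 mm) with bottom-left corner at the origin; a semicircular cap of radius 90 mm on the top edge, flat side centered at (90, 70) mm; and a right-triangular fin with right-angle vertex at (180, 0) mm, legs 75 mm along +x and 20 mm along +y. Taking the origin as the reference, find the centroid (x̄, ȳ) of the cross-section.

x̄ = 93.31 mm, ȳ = 69.90 mm

rectangular body: A = 180 × 70 = 12600.00, centroid at (90.00, 35.00).
semicircular top: A = ½π·90² = 12723.45, centroid at (90.00, 108.20).
triangular fin: A = ½·75·20 = 750.00, centroid at (205.00, 6.67).
ΣA = 26073.45 mm²
ΣAx̄ = (12600.00)(90.00) + (12723.45)(90.00) + (750.00)(205.00) = 2432860.52 mm³
ΣAȳ = (12600.00)(35.00) + (12723.45)(108.20) + (750.00)(6.67) = 1822641.52 mm³
x̄ = 2432860.52 / 26073.45 = 93.31 mm
ȳ = 1822641.52 / 26073.45 = 69.90 mm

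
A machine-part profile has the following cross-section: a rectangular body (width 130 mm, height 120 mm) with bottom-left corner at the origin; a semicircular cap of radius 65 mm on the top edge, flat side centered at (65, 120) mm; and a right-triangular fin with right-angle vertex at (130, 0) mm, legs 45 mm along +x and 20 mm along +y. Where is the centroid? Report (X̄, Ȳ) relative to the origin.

X̄ = 66.59 mm, Ȳ = 84.56 mm

rectangular body: A = 130 × 120 = 15600.00, centroid at (65.00, 60.00).
semicircular top: A = ½π·65² = 6636.61, centroid at (65.00, 147.59).
triangular fin: A = ½·45·20 = 450.00, centroid at (145.00, 6.67).
ΣA = 22686.61 mm²
ΣAX̄ = (15600.00)(65.00) + (6636.61)(65.00) + (450.00)(145.00) = 1510629.94 mm³
ΣAȲ = (15600.00)(60.00) + (6636.61)(147.59) + (450.00)(6.67) = 1918477.07 mm³
X̄ = 1510629.94 / 22686.61 = 66.59 mm
Ȳ = 1918477.07 / 22686.61 = 84.56 mm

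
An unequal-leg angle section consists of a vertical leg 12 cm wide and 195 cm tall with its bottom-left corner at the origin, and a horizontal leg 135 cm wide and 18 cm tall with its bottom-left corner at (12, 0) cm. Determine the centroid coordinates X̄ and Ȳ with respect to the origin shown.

vertical leg: A = 12 × 195 = 2340.00, centroid at (6.00, 97.50).
horizontal leg: A = 135 × 18 = 2430.00, centroid at (79.50, 9.00).
ΣA = 4770.00 cm²
ΣAX̄ = (2340.00)(6.00) + (2430.00)(79.50) = 207225.00 cm³
ΣAȲ = (2340.00)(97.50) + (2430.00)(9.00) = 250020.00 cm³
X̄ = 207225.00 / 4770.00 = 43.44 cm
Ȳ = 250020.00 / 4770.00 = 52.42 cm

X̄ = 43.44 cm, Ȳ = 52.42 cm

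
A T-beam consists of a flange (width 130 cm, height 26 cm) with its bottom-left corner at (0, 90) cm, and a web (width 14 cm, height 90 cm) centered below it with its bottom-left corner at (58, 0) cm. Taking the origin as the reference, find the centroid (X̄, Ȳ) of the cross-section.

web: A = 14 × 90 = 1260.00, centroid at (65.00, 45.00).
flange: A = 130 × 26 = 3380.00, centroid at (65.00, 103.00).
ΣA = 4640.00 cm²
ΣAX̄ = (1260.00)(65.00) + (3380.00)(65.00) = 301600.00 cm³
ΣAȲ = (1260.00)(45.00) + (3380.00)(103.00) = 404840.00 cm³
X̄ = 301600.00 / 4640.00 = 65.00 cm
Ȳ = 404840.00 / 4640.00 = 87.25 cm

X̄ = 65.00 cm, Ȳ = 87.25 cm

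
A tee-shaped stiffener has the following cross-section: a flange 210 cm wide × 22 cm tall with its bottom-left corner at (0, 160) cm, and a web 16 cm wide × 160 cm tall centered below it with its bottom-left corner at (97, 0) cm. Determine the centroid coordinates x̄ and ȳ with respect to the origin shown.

x̄ = 105.00 cm, ȳ = 138.55 cm

web: A = 16 × 160 = 2560.00, centroid at (105.00, 80.00).
flange: A = 210 × 22 = 4620.00, centroid at (105.00, 171.00).
ΣA = 7180.00 cm², ΣAx̄ = 753900.00 cm³, ΣAȳ = 994820.00 cm³.
x̄ = 753900.00/7180.00 = 105.00 cm; ȳ = 994820.00/7180.00 = 138.55 cm.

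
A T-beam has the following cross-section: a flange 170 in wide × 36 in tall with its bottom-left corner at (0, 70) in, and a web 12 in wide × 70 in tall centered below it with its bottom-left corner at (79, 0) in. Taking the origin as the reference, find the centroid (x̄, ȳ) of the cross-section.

Part | A | x̄ᵢ | ȳᵢ | A·x̄ᵢ | A·ȳᵢ
web | 840.00 | 85.00 | 35.00 | 71400.00 | 29400.00
flange | 6120.00 | 85.00 | 88.00 | 520200.00 | 538560.00
Σ | 6960.00 |  |  | 591600.00 | 567960.00
x̄ = 591600.00 / 6960.00 = 85.00 in
ȳ = 567960.00 / 6960.00 = 81.60 in

x̄ = 85.00 in, ȳ = 81.60 in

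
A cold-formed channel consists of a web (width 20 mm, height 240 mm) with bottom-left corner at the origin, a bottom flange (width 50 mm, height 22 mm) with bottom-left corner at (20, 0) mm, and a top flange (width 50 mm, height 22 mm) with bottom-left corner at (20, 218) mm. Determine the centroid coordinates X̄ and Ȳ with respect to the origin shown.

X̄ = 21.00 mm, Ȳ = 120.00 mm

web: A = 20 × 240 = 4800.00, centroid at (10.00, 120.00).
bottom flange: A = 50 × 22 = 1100.00, centroid at (45.00, 11.00).
top flange: A = 50 × 22 = 1100.00, centroid at (45.00, 229.00).
ΣA = 7000.00 mm²
ΣAX̄ = (4800.00)(10.00) + (1100.00)(45.00) + (1100.00)(45.00) = 147000.00 mm³
ΣAȲ = (4800.00)(120.00) + (1100.00)(11.00) + (1100.00)(229.00) = 840000.00 mm³
X̄ = 147000.00 / 7000.00 = 21.00 mm
Ȳ = 840000.00 / 7000.00 = 120.00 mm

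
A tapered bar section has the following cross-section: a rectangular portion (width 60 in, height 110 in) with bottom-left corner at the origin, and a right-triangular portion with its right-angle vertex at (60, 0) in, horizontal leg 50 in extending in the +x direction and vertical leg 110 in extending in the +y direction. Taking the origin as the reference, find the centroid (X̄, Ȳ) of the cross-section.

X̄ = 43.73 in, Ȳ = 49.61 in

Part | A | x̄ᵢ | ȳᵢ | A·x̄ᵢ | A·ȳᵢ
rectangular portion | 6600.00 | 30.00 | 55.00 | 198000.00 | 363000.00
triangular portion | 2750.00 | 76.67 | 36.67 | 210833.33 | 100833.33
Σ | 9350.00 |  |  | 408833.33 | 463833.33
X̄ = 408833.33 / 9350.00 = 43.73 in
Ȳ = 463833.33 / 9350.00 = 49.61 in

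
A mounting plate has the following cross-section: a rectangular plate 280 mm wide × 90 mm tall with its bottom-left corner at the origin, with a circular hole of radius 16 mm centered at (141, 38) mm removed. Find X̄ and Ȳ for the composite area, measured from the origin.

X̄ = 139.97 mm, Ȳ = 45.23 mm

plate: A = 280 × 90 = 25200.00, centroid at (140.00, 45.00).
hole: A = −π·16² = -804.25, centroid at (141.00, 38.00).
ΣA = 24395.75 mm², ΣAX̄ = 3414601.07 mm³, ΣAȲ = 1103438.59 mm³.
X̄ = 3414601.07/24395.75 = 139.97 mm; Ȳ = 1103438.59/24395.75 = 45.23 mm.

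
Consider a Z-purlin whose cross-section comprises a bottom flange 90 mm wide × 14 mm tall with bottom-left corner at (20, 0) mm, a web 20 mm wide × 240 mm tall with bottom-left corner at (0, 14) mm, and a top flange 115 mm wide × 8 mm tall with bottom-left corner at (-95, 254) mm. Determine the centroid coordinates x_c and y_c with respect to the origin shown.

bottom flange: A = 90 × 14 = 1260.00, centroid at (65.00, 7.00).
web: A = 20 × 240 = 4800.00, centroid at (10.00, 134.00).
top flange: A = 115 × 8 = 920.00, centroid at (-37.50, 258.00).
ΣA = 6980.00 mm²
ΣAx_c = (1260.00)(65.00) + (4800.00)(10.00) + (920.00)(-37.50) = 95400.00 mm³
ΣAy_c = (1260.00)(7.00) + (4800.00)(134.00) + (920.00)(258.00) = 889380.00 mm³
x_c = 95400.00 / 6980.00 = 13.67 mm
y_c = 889380.00 / 6980.00 = 127.42 mm

x_c = 13.67 mm, y_c = 127.42 mm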